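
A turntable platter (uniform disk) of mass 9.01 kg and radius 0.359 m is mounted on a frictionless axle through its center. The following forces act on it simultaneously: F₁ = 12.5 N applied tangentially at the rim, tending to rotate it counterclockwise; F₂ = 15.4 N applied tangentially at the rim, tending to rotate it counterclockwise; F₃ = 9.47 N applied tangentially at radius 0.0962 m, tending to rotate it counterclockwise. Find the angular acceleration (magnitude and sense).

α ≈ 18.8 rad/s², counterclockwise

I = ½MR² = (1/2)(9.01)(0.359)² = 0.5806 kg·m².
Taking counterclockwise as positive: τ₁ = +(12.5)(0.359) = +4.487 N·m; τ₂ = +(15.4)(0.359) = +5.529 N·m; τ₃ = +(9.47)(0.0962) = +0.9110 N·m.
Net torque τ = 10.93 N·m.
α = τ/I = 10.93/0.5806 = 18.82 rad/s².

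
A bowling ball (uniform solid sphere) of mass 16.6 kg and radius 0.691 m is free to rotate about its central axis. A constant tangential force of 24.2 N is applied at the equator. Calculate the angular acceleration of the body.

α ≈ 5.27 rad/s²

I = (2/5)MR² = (2/5)(16.6)(0.691)² = 3.170 kg·m².
τ = F R = (24.2)(0.691) = 16.72 N·m.
From τ = Iα: α = 16.72/3.170 = 5.274 rad/s².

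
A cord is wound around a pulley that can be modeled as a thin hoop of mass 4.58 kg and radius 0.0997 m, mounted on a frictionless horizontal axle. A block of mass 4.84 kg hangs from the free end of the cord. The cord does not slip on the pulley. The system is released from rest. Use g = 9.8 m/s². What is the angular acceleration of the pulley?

α ≈ 50.5 rad/s²

I = MR² = (4.58)(0.0997)² = 0.04553 kg·m².
Block: mg − T = ma. Pulley: TR = Iα. No-slip: a = αR, so T = (I/R²)a = 4.580·a.
Then mg = (m + 4.580)a, so a = (4.84)(9.8)/(4.84 + 4.580) = 5.035 m/s².
α = a/R = 5.035/0.0997 = 50.50 rad/s².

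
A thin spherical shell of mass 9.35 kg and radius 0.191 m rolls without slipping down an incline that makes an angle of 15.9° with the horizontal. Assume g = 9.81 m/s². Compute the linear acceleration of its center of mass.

a ≈ 1.61 m/s²

Translation along the incline: Mg sinθ − f = Ma.
Rotation about the center: fR = Iα with I = (2/3)MR². No-slip gives a = αR, so f = (I/R²)a = (2/3)M a.
Substituting: Mg sinθ = (1 + 0.6667)Ma, so a = g sinθ/(1 + 0.6667) = (9.81) sin 15.9° / 1.667 = 1.613 m/s².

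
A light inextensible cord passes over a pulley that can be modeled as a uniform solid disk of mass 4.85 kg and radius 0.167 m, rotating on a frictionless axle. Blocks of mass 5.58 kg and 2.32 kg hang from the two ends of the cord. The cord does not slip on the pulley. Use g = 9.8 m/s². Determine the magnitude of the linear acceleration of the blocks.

I = ½MR² = (1/2)(4.85)(0.167)² = 0.06763 kg·m².
Heavier block: m₁g − T₁ = m₁a. Lighter block: T₂ − m₂g = m₂a.
Pulley: (T₁ − T₂)R = Iα = I(a/R), so T₁ − T₂ = (I/R²)a = (1/2)M_p a = 2.425·a.
Adding the three: (m₁ − m₂)g = (m₁ + m₂ + 2.425)a, so a = (5.58 − 2.32)(9.8)/(5.58 + 2.32 + 2.425) = 3.094 m/s².

a ≈ 3.09 m/s²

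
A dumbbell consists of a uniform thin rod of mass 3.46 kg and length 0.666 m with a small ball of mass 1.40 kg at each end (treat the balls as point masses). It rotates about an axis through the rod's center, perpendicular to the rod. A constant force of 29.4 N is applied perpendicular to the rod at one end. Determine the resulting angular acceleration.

α ≈ 22.3 rad/s²

I_rod = (1/12)ML² = (1/12)(3.46)(0.666)² = 0.1279 kg·m².
I_balls = 2·m·(L/2)² = 2(1.40)(0.3330)² = 0.3105 kg·m².
Total I = 0.4384 kg·m².
τ = F·(L/2) = (29.4)(0.333) = 9.790 N·m.
α = τ/I = 9.790/0.4384 = 22.33 rad/s².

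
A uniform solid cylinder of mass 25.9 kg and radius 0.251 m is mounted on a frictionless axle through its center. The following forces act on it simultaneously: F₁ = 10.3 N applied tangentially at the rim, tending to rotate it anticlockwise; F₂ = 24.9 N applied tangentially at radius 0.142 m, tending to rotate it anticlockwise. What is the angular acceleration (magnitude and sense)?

α ≈ 7.50 rad/s², anticlockwise

I = ½MR² = (1/2)(25.9)(0.251)² = 0.8159 kg·m².
Taking anticlockwise as positive: τ₁ = +(10.3)(0.251) = +2.585 N·m; τ₂ = +(24.9)(0.142) = +3.536 N·m.
Net torque τ = 6.121 N·m.
α = τ/I = 6.121/0.8159 = 7.503 rad/s².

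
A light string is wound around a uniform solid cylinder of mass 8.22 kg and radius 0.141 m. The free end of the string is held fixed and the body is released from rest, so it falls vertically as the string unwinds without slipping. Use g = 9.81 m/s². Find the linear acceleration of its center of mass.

a ≈ 6.54 m/s²

Translation: Mg − T = Ma. Rotation about the center: TR = Iα with I = ½MR².
With a = αR: T = (I/R²)a = (1/2)M a, so Mg = (1 + 0.5000)Ma.
a = g/(1 + 0.5000) = 9.81/1.500 = 6.540 m/s².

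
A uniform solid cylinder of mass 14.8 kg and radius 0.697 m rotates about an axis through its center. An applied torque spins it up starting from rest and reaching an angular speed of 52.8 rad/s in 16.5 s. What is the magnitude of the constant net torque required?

I = ½MR² = (1/2)(14.8)(0.697)² = 3.595 kg·m².
α = Δω/Δt = (52.8 − 0)/16.5 = 3.200 rad/s².
τ = Iα = (3.595)(3.200) = 11.50 N·m.

τ ≈ 11.5 N·m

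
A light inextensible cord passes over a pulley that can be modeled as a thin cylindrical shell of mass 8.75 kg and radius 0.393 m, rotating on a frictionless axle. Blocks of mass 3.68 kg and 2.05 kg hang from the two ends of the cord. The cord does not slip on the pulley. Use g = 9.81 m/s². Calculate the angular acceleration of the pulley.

I = MR² = (8.75)(0.393)² = 1.351 kg·m².
Heavier block: m₁g − T₁ = m₁a. Lighter block: T₂ − m₂g = m₂a.
Pulley: (T₁ − T₂)R = Iα = I(a/R), so T₁ − T₂ = (I/R²)a = 1·M_p a = 8.750·a.
Adding the three: (m₁ − m₂)g = (m₁ + m₂ + 8.750)a, so a = (3.68 − 2.05)(9.81)/(3.68 + 2.05 + 8.750) = 1.104 m/s².
α = a/R = 1.104/0.393 = 2.810 rad/s².

α ≈ 2.81 rad/s²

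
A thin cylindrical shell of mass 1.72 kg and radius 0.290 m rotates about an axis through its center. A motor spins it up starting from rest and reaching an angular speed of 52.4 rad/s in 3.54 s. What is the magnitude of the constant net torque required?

τ ≈ 2.14 N·m

I = MR² = (1.72)(0.290)² = 0.1447 kg·m².
α = Δω/Δt = (52.4 − 0)/3.54 = 14.80 rad/s².
τ = Iα = (0.1447)(14.80) = 2.141 N·m.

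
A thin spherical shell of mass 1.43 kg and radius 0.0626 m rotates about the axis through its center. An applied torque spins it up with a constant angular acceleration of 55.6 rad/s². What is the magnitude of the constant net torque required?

τ ≈ 0.208 N·m

I = (2/3)MR² = (2/3)(1.43)(0.0626)² = 0.003736 kg·m².
τ = Iα = (0.003736)(55.60) = 0.2077 N·m.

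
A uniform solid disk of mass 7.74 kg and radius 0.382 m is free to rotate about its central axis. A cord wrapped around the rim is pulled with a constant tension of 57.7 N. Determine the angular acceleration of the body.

α ≈ 39.0 rad/s²

I = ½MR² = (1/2)(7.74)(0.382)² = 0.5647 kg·m².
τ = F R = (57.7)(0.382) = 22.04 N·m.
Newton's second law for rotation, τ = Iα, gives α = τ/I = 22.04/0.5647 = 39.03 rad/s².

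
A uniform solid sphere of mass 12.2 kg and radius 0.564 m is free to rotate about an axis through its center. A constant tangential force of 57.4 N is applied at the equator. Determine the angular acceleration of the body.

I = (2/5)MR² = (2/5)(12.2)(0.564)² = 1.552 kg·m².
τ = F R = (57.4)(0.564) = 32.37 N·m.
From τ = Iα: α = 32.37/1.552 = 20.86 rad/s².

α ≈ 20.9 rad/s²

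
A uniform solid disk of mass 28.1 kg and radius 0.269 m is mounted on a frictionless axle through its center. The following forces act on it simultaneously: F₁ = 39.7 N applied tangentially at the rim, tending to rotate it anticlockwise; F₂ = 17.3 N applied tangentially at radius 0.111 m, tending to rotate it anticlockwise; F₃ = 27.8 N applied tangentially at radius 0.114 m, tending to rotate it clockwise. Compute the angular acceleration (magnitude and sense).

α ≈ 9.28 rad/s², anticlockwise

I = ½MR² = (1/2)(28.1)(0.269)² = 1.017 kg·m².
Taking anticlockwise as positive: τ₁ = +(39.7)(0.269) = +10.68 N·m; τ₂ = +(17.3)(0.111) = +1.920 N·m; τ₃ = −(27.8)(0.114) = −3.169 N·m.
Net torque τ = 9.430 N·m.
α = τ/I = 9.430/1.017 = 9.276 rad/s².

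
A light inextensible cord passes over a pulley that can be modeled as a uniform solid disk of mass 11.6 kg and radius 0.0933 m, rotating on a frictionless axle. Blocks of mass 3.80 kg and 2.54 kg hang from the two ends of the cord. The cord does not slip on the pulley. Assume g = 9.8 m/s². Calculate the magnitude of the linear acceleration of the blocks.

I = ½MR² = (1/2)(11.6)(0.0933)² = 0.05049 kg·m².
Heavier block: m₁g − T₁ = m₁a. Lighter block: T₂ − m₂g = m₂a.
Pulley: (T₁ − T₂)R = Iα = I(a/R), so T₁ − T₂ = (I/R²)a = (1/2)M_p a = 5.800·a.
Adding the three: (m₁ − m₂)g = (m₁ + m₂ + 5.800)a, so a = (3.80 − 2.54)(9.8)/(3.80 + 2.54 + 5.800) = 1.017 m/s².

a ≈ 1.02 m/s²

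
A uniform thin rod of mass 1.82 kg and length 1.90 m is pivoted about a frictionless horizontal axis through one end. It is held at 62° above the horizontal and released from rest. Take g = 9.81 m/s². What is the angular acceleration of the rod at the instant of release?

α ≈ 3.64 rad/s²

About the pivot, I = (1/3)ML² = (1/3)(1.82)(1.90)² = 2.190 kg·m².
The weight acts at the center, a distance L/2 = 0.9500 m from the pivot; τ = Mg(L/2) cos 62° = 7.963 N·m.
α = τ/I = 7.963/2.190 = 3.636 rad/s².
(Equivalently α = (3g/(2L)) cos 62° = 3.636 rad/s².)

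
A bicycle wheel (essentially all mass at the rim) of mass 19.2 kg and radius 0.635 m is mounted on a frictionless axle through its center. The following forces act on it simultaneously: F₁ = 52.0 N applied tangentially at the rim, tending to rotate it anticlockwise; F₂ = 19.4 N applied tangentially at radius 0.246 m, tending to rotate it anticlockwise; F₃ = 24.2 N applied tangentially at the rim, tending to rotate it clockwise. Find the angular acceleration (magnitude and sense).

α ≈ 2.90 rad/s², anticlockwise

I = MR² = (19.2)(0.635)² = 7.742 kg·m².
Taking anticlockwise as positive: τ₁ = +(52.0)(0.635) = +33.02 N·m; τ₂ = +(19.4)(0.246) = +4.772 N·m; τ₃ = −(24.2)(0.635) = −15.37 N·m.
Net torque τ = 22.43 N·m.
α = τ/I = 22.43/7.742 = 2.897 rad/s².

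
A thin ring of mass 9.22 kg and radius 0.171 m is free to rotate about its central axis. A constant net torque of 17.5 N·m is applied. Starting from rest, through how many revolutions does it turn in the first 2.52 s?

≈ 32.8 revolutions

I = MR² = (9.22)(0.171)² = 0.2696 kg·m².
α = τ/I = 17.5/0.2696 = 64.91 rad/s².
θ = ½αt² = ½(64.91)(2.52)² = 206.1 rad.
Revolutions = θ/(2π) = 32.80.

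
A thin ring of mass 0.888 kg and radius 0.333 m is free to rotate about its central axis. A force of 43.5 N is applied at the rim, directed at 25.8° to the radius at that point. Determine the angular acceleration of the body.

α ≈ 64.0 rad/s²

I = MR² = (0.888)(0.333)² = 0.09847 kg·m².
Only the tangential component produces torque: τ = F R sinθ = (43.5)(0.333) sin 25.8° = 6.305 N·m.
Newton's second law for rotation, τ = Iα, gives α = τ/I = 6.305/0.09847 = 64.03 rad/s².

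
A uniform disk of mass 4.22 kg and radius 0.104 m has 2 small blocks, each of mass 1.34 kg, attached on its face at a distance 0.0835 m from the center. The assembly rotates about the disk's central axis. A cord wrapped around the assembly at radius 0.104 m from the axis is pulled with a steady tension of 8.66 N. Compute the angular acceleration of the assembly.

α ≈ 21.7 rad/s²

I_disk = ½MR² = ½(4.22)(0.104)² = 0.02282 kg·m².
I_blocks = 2·m·r² = 2(1.34)(0.0835)² = 0.01869 kg·m².
Total I = 0.04151 kg·m².
τ = F r = (8.66)(0.104) = 0.9006 N·m.
α = τ/I = 0.9006/0.04151 = 21.70 rad/s².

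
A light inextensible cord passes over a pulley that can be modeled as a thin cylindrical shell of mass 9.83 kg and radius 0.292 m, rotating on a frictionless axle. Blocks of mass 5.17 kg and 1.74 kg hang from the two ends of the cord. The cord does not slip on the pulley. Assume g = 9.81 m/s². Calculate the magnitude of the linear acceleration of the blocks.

a ≈ 2.01 m/s²

I = MR² = (9.83)(0.292)² = 0.8381 kg·m².
Heavier block: m₁g − T₁ = m₁a. Lighter block: T₂ − m₂g = m₂a.
Pulley: (T₁ − T₂)R = Iα = I(a/R), so T₁ − T₂ = (I/R²)a = 1·M_p a = 9.830·a.
Adding the three: (m₁ − m₂)g = (m₁ + m₂ + 9.830)a, so a = (5.17 − 1.74)(9.81)/(5.17 + 1.74 + 9.830) = 2.010 m/s².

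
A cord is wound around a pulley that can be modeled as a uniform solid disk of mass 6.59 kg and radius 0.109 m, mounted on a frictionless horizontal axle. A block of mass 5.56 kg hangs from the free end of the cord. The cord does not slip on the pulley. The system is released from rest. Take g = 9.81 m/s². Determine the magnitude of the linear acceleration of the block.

a ≈ 6.16 m/s²

I = ½MR² = (1/2)(6.59)(0.109)² = 0.03915 kg·m².
Block: mg − T = ma. Pulley: TR = Iα. No-slip: a = αR, so T = (I/R²)a = 3.295·a.
Then mg = (m + 3.295)a, so a = (5.56)(9.81)/(5.56 + 3.295) = 6.160 m/s².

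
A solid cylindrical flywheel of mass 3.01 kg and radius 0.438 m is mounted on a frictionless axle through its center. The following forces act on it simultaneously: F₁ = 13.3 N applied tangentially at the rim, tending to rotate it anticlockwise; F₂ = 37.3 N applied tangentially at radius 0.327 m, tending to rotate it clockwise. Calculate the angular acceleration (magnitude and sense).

I = ½MR² = (1/2)(3.01)(0.438)² = 0.2887 kg·m².
Taking anticlockwise as positive: τ₁ = +(13.3)(0.438) = +5.825 N·m; τ₂ = −(37.3)(0.327) = −12.20 N·m.
Net torque τ = -6.372 N·m.
α = τ/I = -6.372/0.2887 = -22.07 rad/s².

α ≈ 22.1 rad/s², clockwise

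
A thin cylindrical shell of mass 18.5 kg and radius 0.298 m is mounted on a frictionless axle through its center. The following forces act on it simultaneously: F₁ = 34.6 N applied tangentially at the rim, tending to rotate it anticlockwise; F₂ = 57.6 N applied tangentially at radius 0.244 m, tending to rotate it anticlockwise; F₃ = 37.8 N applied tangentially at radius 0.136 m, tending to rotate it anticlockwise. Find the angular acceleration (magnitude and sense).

α ≈ 18.0 rad/s², anticlockwise

I = MR² = (18.5)(0.298)² = 1.643 kg·m².
Taking anticlockwise as positive: τ₁ = +(34.6)(0.298) = +10.31 N·m; τ₂ = +(57.6)(0.244) = +14.05 N·m; τ₃ = +(37.8)(0.136) = +5.141 N·m.
Net torque τ = 29.51 N·m.
α = τ/I = 29.51/1.643 = 17.96 rad/s².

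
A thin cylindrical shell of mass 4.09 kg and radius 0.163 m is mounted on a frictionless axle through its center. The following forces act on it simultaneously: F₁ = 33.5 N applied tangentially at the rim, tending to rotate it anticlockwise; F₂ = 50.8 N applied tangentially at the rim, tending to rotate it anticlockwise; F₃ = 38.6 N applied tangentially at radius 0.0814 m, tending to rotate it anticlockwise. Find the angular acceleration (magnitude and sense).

I = MR² = (4.09)(0.163)² = 0.1087 kg·m².
Taking anticlockwise as positive: τ₁ = +(33.5)(0.163) = +5.461 N·m; τ₂ = +(50.8)(0.163) = +8.280 N·m; τ₃ = +(38.6)(0.0814) = +3.142 N·m.
Net torque τ = 16.88 N·m.
α = τ/I = 16.88/0.1087 = 155.4 rad/s².

α ≈ 155 rad/s², anticlockwise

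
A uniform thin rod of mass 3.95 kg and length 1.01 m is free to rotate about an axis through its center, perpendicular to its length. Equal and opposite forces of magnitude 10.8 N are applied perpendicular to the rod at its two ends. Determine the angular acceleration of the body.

I = (1/12)ML² = (1/12)(3.95)(1.01)² = 0.3358 kg·m².
The couple gives τ = F·(L/2) + F·(L/2) = F L = (10.8)(1.01) = 10.91 N·m.
Newton's second law for rotation, τ = Iα, gives α = τ/I = 10.91/0.3358 = 32.49 rad/s².

α ≈ 32.5 rad/s²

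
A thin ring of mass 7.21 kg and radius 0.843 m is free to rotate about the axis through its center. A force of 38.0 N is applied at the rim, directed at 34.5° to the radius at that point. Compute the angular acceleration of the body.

α ≈ 3.54 rad/s²

I = MR² = (7.21)(0.843)² = 5.124 kg·m².
Only the tangential component produces torque: τ = F R sinθ = (38.0)(0.843) sin 34.5° = 18.14 N·m.
From τ = Iα: α = 18.14/5.124 = 3.541 rad/s².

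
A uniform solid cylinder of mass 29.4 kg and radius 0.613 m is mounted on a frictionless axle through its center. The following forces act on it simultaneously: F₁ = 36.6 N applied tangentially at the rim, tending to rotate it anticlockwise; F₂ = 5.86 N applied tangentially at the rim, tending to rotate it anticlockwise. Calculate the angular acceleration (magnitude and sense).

α ≈ 4.71 rad/s², anticlockwise

I = ½MR² = (1/2)(29.4)(0.613)² = 5.524 kg·m².
Taking anticlockwise as positive: τ₁ = +(36.6)(0.613) = +22.44 N·m; τ₂ = +(5.86)(0.613) = +3.592 N·m.
Net torque τ = 26.03 N·m.
α = τ/I = 26.03/5.524 = 4.712 rad/s².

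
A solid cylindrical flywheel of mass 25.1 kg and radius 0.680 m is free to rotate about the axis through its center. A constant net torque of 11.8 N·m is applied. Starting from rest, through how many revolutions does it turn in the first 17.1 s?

≈ 47.3 revolutions

I = ½MR² = (1/2)(25.1)(0.680)² = 5.803 kg·m².
α = τ/I = 11.8/5.803 = 2.033 rad/s².
θ = ½αt² = ½(2.033)(17.1)² = 297.3 rad.
Revolutions = θ/(2π) = 47.32.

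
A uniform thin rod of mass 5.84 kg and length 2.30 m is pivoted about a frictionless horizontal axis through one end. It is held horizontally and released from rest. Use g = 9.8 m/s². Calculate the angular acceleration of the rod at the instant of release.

About the pivot, I = (1/3)ML² = (1/3)(5.84)(2.30)² = 10.30 kg·m².
The weight acts at the center, a distance L/2 = 1.150 m from the pivot; τ = Mg(L/2) = 65.82 N·m.
α = τ/I = 65.82/10.30 = 6.391 rad/s².

α ≈ 6.39 rad/s²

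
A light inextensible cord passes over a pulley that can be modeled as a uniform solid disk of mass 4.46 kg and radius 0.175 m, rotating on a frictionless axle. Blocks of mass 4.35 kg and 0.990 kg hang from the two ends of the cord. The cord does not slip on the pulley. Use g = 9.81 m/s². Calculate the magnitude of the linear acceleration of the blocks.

a ≈ 4.35 m/s²

I = ½MR² = (1/2)(4.46)(0.175)² = 0.06829 kg·m².
Heavier block: m₁g − T₁ = m₁a. Lighter block: T₂ − m₂g = m₂a.
Pulley: (T₁ − T₂)R = Iα = I(a/R), so T₁ − T₂ = (I/R²)a = (1/2)M_p a = 2.230·a.
Adding the three: (m₁ − m₂)g = (m₁ + m₂ + 2.230)a, so a = (4.35 − 0.990)(9.81)/(4.35 + 0.990 + 2.230) = 4.354 m/s².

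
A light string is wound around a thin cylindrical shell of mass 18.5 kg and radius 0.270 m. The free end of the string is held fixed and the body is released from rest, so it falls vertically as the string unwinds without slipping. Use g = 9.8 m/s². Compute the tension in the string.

Translation: Mg − T = Ma. Rotation about the center: TR = Iα with I = MR².
With a = αR: T = (I/R²)a = M a, so Mg = (1 + 1.000)Ma.
a = g/(1 + 1.000) = 9.8/2.000 = 4.900 m/s².
T = 1.000·M·a = (1.000)(18.5)(4.900) = 90.65 N.

T ≈ 90.7 N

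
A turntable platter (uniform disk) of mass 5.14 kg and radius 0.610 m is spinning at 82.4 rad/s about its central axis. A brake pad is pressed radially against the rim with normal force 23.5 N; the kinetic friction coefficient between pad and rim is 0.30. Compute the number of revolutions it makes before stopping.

I = ½MR² = (1/2)(5.14)(0.610)² = 0.9563 kg·m².
Friction force f = μN = (0.30)(23.5) = 7.050 N at the rim; torque magnitude τ = fR = 4.300 N·m, opposing ω.
|α| = τ/I = 4.300/0.9563 = 4.497 rad/s² (deceleration).
ω² = ω₀² − 2|α|θ with ω = 0 ⇒ θ = ω₀²/(2|α|) = 754.9 rad = 120.1 rev.

≈ 120 revolutions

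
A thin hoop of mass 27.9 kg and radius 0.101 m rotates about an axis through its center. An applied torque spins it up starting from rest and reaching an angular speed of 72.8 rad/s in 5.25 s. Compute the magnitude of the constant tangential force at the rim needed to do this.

I = MR² = (27.9)(0.101)² = 0.2846 kg·m².
α = Δω/Δt = (72.8 − 0)/5.25 = 13.87 rad/s².
The required torque is τ = Iα = (0.2846)(13.87) = 3.947 N·m.
A tangential force at the rim gives τ = FR, so F = τ/R = 3.947/0.101 = 39.07 N.

F ≈ 39.1 N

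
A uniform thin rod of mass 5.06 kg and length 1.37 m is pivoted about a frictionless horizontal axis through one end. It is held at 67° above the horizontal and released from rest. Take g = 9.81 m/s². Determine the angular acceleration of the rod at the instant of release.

α ≈ 4.20 rad/s²

About the pivot, I = (1/3)ML² = (1/3)(5.06)(1.37)² = 3.166 kg·m².
The weight acts at the center, a distance L/2 = 0.6850 m from the pivot; τ = Mg(L/2) cos 67° = 13.29 N·m.
α = τ/I = 13.29/3.166 = 4.197 rad/s².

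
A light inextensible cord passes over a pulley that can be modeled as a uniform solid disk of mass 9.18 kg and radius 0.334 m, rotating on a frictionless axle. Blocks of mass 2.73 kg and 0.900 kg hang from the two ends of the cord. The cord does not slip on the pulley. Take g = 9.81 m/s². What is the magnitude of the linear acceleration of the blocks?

a ≈ 2.18 m/s²

I = ½MR² = (1/2)(9.18)(0.334)² = 0.5120 kg·m².
Heavier block: m₁g − T₁ = m₁a. Lighter block: T₂ − m₂g = m₂a.
Pulley: (T₁ − T₂)R = Iα = I(a/R), so T₁ − T₂ = (I/R²)a = (1/2)M_p a = 4.590·a.
Adding the three: (m₁ − m₂)g = (m₁ + m₂ + 4.590)a, so a = (2.73 − 0.900)(9.81)/(2.73 + 0.900 + 4.590) = 2.184 m/s².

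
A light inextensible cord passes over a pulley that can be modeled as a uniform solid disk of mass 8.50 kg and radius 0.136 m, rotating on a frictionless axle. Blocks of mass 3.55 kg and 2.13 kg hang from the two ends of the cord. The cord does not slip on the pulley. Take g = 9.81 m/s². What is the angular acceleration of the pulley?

I = ½MR² = (1/2)(8.50)(0.136)² = 0.07861 kg·m².
Heavier block: m₁g − T₁ = m₁a. Lighter block: T₂ − m₂g = m₂a.
Pulley: (T₁ − T₂)R = Iα = I(a/R), so T₁ − T₂ = (I/R²)a = (1/2)M_p a = 4.250·a.
Adding the three: (m₁ − m₂)g = (m₁ + m₂ + 4.250)a, so a = (3.55 − 2.13)(9.81)/(3.55 + 2.13 + 4.250) = 1.403 m/s².
α = a/R = 1.403/0.136 = 10.31 rad/s².

α ≈ 10.3 rad/s²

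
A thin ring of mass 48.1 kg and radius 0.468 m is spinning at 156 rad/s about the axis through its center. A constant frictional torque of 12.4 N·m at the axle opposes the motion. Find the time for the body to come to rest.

I = MR² = (48.1)(0.468)² = 10.54 kg·m².
The net torque has magnitude 12.4 N·m, opposing ω.
|α| = τ/I = 12.40/10.54 = 1.177 rad/s² (deceleration).
0 = ω₀ − |α|t ⇒ t = ω₀/|α| = 156/1.177 = 132.5 s.

t ≈ 133 s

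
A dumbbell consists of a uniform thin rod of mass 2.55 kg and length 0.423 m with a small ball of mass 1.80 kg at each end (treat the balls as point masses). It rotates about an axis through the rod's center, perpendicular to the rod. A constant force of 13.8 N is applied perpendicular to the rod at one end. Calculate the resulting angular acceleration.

α ≈ 14.7 rad/s²

I_rod = (1/12)ML² = (1/12)(2.55)(0.423)² = 0.03802 kg·m².
I_balls = 2·m·(L/2)² = 2(1.80)(0.2115)² = 0.1610 kg·m².
Total I = 0.1991 kg·m².
τ = F·(L/2) = (13.8)(0.211) = 2.919 N·m.
α = τ/I = 2.919/0.1991 = 14.66 rad/s².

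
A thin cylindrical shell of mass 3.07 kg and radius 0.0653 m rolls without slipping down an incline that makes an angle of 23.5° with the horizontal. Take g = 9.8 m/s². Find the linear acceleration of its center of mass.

a ≈ 1.95 m/s²

Translation along the incline: Mg sinθ − f = Ma.
Rotation about the center: fR = Iα with I = MR². No-slip gives a = αR, so f = (I/R²)a = M a.
Substituting: Mg sinθ = (1 + 1.000)Ma, so a = g sinθ/(1 + 1.000) = (9.8) sin 23.5° / 2.000 = 1.954 m/s².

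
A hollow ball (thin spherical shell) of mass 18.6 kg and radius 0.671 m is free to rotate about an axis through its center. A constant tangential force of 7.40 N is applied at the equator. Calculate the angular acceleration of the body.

I = (2/3)MR² = (2/3)(18.6)(0.671)² = 5.583 kg·m².
τ = F R = (7.40)(0.671) = 4.965 N·m.
From τ = Iα: α = 4.965/5.583 = 0.8894 rad/s².

α ≈ 0.889 rad/s²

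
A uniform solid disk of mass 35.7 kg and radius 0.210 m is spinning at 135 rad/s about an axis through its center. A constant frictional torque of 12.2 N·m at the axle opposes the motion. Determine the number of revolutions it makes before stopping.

I = ½MR² = (1/2)(35.7)(0.210)² = 0.7872 kg·m².
The net torque has magnitude 12.2 N·m, opposing ω.
|α| = τ/I = 12.20/0.7872 = 15.50 rad/s² (deceleration).
ω² = ω₀² − 2|α|θ with ω = 0 ⇒ θ = ω₀²/(2|α|) = 588.0 rad = 93.58 rev.

≈ 93.6 revolutions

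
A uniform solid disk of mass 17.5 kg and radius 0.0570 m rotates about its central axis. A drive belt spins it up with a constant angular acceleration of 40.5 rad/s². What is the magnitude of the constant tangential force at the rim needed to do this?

I = ½MR² = (1/2)(17.5)(0.0570)² = 0.02843 kg·m².
The required torque is τ = Iα = (0.02843)(40.50) = 1.151 N·m.
A tangential force at the rim gives τ = FR, so F = τ/R = 1.151/0.0570 = 20.20 N.

F ≈ 20.2 N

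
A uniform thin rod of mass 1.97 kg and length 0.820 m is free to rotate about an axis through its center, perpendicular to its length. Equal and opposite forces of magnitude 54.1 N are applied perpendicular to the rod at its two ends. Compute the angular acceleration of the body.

α ≈ 402 rad/s²

I = (1/12)ML² = (1/12)(1.97)(0.820)² = 0.1104 kg·m².
The couple gives τ = F·(L/2) + F·(L/2) = F L = (54.1)(0.820) = 44.36 N·m.
Newton's second law for rotation, τ = Iα, gives α = τ/I = 44.36/0.1104 = 401.9 rad/s².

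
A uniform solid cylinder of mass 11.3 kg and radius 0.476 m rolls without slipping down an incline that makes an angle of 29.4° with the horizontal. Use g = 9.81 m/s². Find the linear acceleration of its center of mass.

Translation along the incline: Mg sinθ − f = Ma.
Rotation about the center: fR = Iα with I = ½MR². No-slip gives a = αR, so f = (I/R²)a = (1/2)M a.
Substituting: Mg sinθ = (1 + 0.5000)Ma, so a = g sinθ/(1 + 0.5000) = (9.81) sin 29.4° / 1.500 = 3.211 m/s².

a ≈ 3.21 m/s²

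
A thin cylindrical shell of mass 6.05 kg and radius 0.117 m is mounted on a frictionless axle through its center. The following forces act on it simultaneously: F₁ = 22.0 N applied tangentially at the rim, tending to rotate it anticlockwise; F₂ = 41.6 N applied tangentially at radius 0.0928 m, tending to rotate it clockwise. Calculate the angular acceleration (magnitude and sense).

α ≈ 15.5 rad/s², clockwise

I = MR² = (6.05)(0.117)² = 0.08282 kg·m².
Taking anticlockwise as positive: τ₁ = +(22.0)(0.117) = +2.574 N·m; τ₂ = −(41.6)(0.0928) = −3.860 N·m.
Net torque τ = -1.286 N·m.
α = τ/I = -1.286/0.08282 = -15.53 rad/s².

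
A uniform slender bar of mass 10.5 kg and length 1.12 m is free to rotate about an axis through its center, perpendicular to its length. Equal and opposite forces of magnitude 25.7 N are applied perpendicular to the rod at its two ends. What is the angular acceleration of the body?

I = (1/12)ML² = (1/12)(10.5)(1.12)² = 1.098 kg·m².
The couple gives τ = F·(L/2) + F·(L/2) = F L = (25.7)(1.12) = 28.78 N·m.
From τ = Iα: α = 28.78/1.098 = 26.22 rad/s².

α ≈ 26.2 rad/s²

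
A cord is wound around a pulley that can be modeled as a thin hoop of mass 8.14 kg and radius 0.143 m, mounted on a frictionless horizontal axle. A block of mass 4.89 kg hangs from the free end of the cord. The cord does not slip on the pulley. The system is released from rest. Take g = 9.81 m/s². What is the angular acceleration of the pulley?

α ≈ 25.7 rad/s²

I = MR² = (8.14)(0.143)² = 0.1665 kg·m².
Block: mg − T = ma. Pulley: TR = Iα. No-slip: a = αR, so T = (I/R²)a = 8.140·a.
Then mg = (m + 8.140)a, so a = (4.89)(9.81)/(4.89 + 8.140) = 3.682 m/s².
α = a/R = 3.682/0.143 = 25.75 rad/s².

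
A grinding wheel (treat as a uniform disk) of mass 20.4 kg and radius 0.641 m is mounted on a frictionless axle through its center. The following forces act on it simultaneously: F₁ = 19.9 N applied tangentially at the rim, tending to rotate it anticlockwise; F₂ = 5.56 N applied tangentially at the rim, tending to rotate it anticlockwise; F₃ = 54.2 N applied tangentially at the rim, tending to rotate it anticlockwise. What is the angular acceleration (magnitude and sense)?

I = ½MR² = (1/2)(20.4)(0.641)² = 4.191 kg·m².
Taking anticlockwise as positive: τ₁ = +(19.9)(0.641) = +12.76 N·m; τ₂ = +(5.56)(0.641) = +3.564 N·m; τ₃ = +(54.2)(0.641) = +34.74 N·m.
Net torque τ = 51.06 N·m.
α = τ/I = 51.06/4.191 = 12.18 rad/s².

α ≈ 12.2 rad/s², anticlockwise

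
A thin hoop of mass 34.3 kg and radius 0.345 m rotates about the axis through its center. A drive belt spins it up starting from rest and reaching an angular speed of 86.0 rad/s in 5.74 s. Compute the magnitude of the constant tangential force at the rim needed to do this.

F ≈ 177 N

I = MR² = (34.3)(0.345)² = 4.083 kg·m².
α = Δω/Δt = (86.0 − 0)/5.74 = 14.98 rad/s².
The required torque is τ = Iα = (4.083)(14.98) = 61.17 N·m.
A tangential force at the rim gives τ = FR, so F = τ/R = 61.17/0.345 = 177.3 N.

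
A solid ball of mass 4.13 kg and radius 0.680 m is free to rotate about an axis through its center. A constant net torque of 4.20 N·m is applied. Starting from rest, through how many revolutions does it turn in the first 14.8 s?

I = (2/5)MR² = (2/5)(4.13)(0.680)² = 0.7639 kg·m².
α = τ/I = 4.20/0.7639 = 5.498 rad/s².
θ = ½αt² = ½(5.498)(14.8)² = 602.2 rad.
Revolutions = θ/(2π) = 95.84.

≈ 95.8 revolutions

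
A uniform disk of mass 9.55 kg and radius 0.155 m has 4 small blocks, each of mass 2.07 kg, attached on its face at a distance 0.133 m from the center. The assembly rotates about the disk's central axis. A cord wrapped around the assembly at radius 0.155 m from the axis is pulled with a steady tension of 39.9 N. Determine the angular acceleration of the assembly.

α ≈ 23.7 rad/s²

I_disk = ½MR² = ½(9.55)(0.155)² = 0.1147 kg·m².
I_blocks = 4·m·r² = 4(2.07)(0.133)² = 0.1465 kg·m².
Total I = 0.2612 kg·m².
τ = F r = (39.9)(0.155) = 6.184 N·m.
α = τ/I = 6.184/0.2612 = 23.68 rad/s².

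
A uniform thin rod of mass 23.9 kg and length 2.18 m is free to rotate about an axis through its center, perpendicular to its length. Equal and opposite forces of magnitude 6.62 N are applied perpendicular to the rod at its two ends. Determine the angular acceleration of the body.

α ≈ 1.52 rad/s²

I = (1/12)ML² = (1/12)(23.9)(2.18)² = 9.465 kg·m².
The couple gives τ = F·(L/2) + F·(L/2) = F L = (6.62)(2.18) = 14.43 N·m.
Newton's second law for rotation, τ = Iα, gives α = τ/I = 14.43/9.465 = 1.525 rad/s².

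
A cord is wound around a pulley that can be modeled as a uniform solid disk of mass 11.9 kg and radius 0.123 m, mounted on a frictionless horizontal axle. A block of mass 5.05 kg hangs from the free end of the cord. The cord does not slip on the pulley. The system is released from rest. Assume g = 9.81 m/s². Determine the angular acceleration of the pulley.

α ≈ 36.6 rad/s²

I = ½MR² = (1/2)(11.9)(0.123)² = 0.09002 kg·m².
Block: mg − T = ma. Pulley: TR = Iα. No-slip: a = αR, so T = (I/R²)a = 5.950·a.
Then mg = (m + 5.950)a, so a = (5.05)(9.81)/(5.05 + 5.950) = 4.504 m/s².
α = a/R = 4.504/0.123 = 36.62 rad/s².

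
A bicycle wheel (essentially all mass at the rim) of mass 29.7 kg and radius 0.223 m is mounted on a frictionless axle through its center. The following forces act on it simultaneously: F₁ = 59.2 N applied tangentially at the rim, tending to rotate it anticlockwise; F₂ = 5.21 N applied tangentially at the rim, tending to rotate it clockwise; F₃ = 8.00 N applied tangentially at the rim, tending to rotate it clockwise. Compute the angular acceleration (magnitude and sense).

I = MR² = (29.7)(0.223)² = 1.477 kg·m².
Taking anticlockwise as positive: τ₁ = +(59.2)(0.223) = +13.20 N·m; τ₂ = −(5.21)(0.223) = −1.162 N·m; τ₃ = −(8.00)(0.223) = −1.784 N·m.
Net torque τ = 10.26 N·m.
α = τ/I = 10.26/1.477 = 6.944 rad/s².

α ≈ 6.94 rad/s², anticlockwise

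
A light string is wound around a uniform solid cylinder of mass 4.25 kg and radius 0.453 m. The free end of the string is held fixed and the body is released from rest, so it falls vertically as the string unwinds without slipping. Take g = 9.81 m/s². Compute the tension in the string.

Translation: Mg − T = Ma. Rotation about the center: TR = Iα with I = ½MR².
With a = αR: T = (I/R²)a = (1/2)M a, so Mg = (1 + 0.5000)Ma.
a = g/(1 + 0.5000) = 9.81/1.500 = 6.540 m/s².
T = 0.5000·M·a = (0.5000)(4.25)(6.540) = 13.90 N.

T ≈ 13.9 N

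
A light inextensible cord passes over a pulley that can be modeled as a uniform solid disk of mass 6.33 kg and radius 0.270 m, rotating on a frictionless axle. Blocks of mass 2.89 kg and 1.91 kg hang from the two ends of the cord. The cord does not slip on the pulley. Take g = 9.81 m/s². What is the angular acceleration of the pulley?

α ≈ 4.47 rad/s²

I = ½MR² = (1/2)(6.33)(0.270)² = 0.2307 kg·m².
Heavier block: m₁g − T₁ = m₁a. Lighter block: T₂ − m₂g = m₂a.
Pulley: (T₁ − T₂)R = Iα = I(a/R), so T₁ − T₂ = (I/R²)a = (1/2)M_p a = 3.165·a.
Adding the three: (m₁ − m₂)g = (m₁ + m₂ + 3.165)a, so a = (2.89 − 1.91)(9.81)/(2.89 + 1.91 + 3.165) = 1.207 m/s².
α = a/R = 1.207/0.270 = 4.470 rad/s².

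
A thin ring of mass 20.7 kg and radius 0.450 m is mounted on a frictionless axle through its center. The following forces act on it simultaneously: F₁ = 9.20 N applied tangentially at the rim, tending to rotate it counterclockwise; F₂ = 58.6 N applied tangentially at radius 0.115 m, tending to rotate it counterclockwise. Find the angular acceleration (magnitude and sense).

I = MR² = (20.7)(0.450)² = 4.192 kg·m².
Taking counterclockwise as positive: τ₁ = +(9.20)(0.450) = +4.140 N·m; τ₂ = +(58.6)(0.115) = +6.739 N·m.
Net torque τ = 10.88 N·m.
α = τ/I = 10.88/4.192 = 2.595 rad/s².

α ≈ 2.60 rad/s², counterclockwise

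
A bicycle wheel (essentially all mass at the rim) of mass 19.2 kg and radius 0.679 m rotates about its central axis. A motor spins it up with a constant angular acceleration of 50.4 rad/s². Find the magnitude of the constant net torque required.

τ ≈ 446 N·m

I = MR² = (19.2)(0.679)² = 8.852 kg·m².
τ = Iα = (8.852)(50.40) = 446.1 N·m.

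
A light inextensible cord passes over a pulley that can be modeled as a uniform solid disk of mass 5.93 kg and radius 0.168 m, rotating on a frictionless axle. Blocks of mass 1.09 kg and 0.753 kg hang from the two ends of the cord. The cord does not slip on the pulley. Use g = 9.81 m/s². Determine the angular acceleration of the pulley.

I = ½MR² = (1/2)(5.93)(0.168)² = 0.08368 kg·m².
Heavier block: m₁g − T₁ = m₁a. Lighter block: T₂ − m₂g = m₂a.
Pulley: (T₁ − T₂)R = Iα = I(a/R), so T₁ − T₂ = (I/R²)a = (1/2)M_p a = 2.965·a.
Adding the three: (m₁ − m₂)g = (m₁ + m₂ + 2.965)a, so a = (1.09 − 0.753)(9.81)/(1.09 + 0.753 + 2.965) = 0.6876 m/s².
α = a/R = 0.6876/0.168 = 4.093 rad/s².

α ≈ 4.09 rad/s²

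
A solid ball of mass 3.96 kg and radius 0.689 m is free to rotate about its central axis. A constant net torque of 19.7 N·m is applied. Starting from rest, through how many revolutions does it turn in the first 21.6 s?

I = (2/5)MR² = (2/5)(3.96)(0.689)² = 0.7520 kg·m².
α = τ/I = 19.7/0.7520 = 26.20 rad/s².
θ = ½αt² = ½(26.20)(21.6)² = 6112 rad.
Revolutions = θ/(2π) = 972.7.

≈ 973 revolutions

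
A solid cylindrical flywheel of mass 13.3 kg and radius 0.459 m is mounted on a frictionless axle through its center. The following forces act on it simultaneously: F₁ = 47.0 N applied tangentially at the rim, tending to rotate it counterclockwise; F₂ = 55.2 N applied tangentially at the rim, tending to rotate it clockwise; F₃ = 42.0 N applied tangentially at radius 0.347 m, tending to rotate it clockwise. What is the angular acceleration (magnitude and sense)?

I = ½MR² = (1/2)(13.3)(0.459)² = 1.401 kg·m².
Taking counterclockwise as positive: τ₁ = +(47.0)(0.459) = +21.57 N·m; τ₂ = −(55.2)(0.459) = −25.34 N·m; τ₃ = −(42.0)(0.347) = −14.57 N·m.
Net torque τ = -18.34 N·m.
α = τ/I = -18.34/1.401 = -13.09 rad/s².

α ≈ 13.1 rad/s², clockwise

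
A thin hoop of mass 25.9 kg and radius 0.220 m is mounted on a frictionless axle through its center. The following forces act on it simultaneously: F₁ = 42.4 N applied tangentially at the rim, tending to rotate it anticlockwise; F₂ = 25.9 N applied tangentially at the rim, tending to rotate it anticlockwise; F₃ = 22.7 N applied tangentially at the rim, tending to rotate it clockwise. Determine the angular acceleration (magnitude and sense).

α ≈ 8.00 rad/s², anticlockwise

I = MR² = (25.9)(0.220)² = 1.254 kg·m².
Taking anticlockwise as positive: τ₁ = +(42.4)(0.220) = +9.328 N·m; τ₂ = +(25.9)(0.220) = +5.698 N·m; τ₃ = −(22.7)(0.220) = −4.994 N·m.
Net torque τ = 10.03 N·m.
α = τ/I = 10.03/1.254 = 8.003 rad/s².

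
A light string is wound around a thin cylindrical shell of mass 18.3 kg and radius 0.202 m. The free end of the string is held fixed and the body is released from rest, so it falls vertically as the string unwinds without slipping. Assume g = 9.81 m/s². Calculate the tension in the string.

T ≈ 89.8 N

Translation: Mg − T = Ma. Rotation about the center: TR = Iα with I = MR².
With a = αR: T = (I/R²)a = M a, so Mg = (1 + 1.000)Ma.
a = g/(1 + 1.000) = 9.81/2.000 = 4.905 m/s².
T = 1.000·M·a = (1.000)(18.3)(4.905) = 89.76 N.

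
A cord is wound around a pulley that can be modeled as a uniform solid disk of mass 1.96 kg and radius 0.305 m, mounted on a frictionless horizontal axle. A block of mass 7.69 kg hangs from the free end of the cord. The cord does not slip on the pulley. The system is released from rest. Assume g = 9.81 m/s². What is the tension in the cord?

I = ½MR² = (1/2)(1.96)(0.305)² = 0.09116 kg·m².
Block: mg − T = ma. Pulley: TR = Iα. No-slip: a = αR, so T = (I/R²)a = 0.9800·a.
Then mg = (m + 0.9800)a, so a = (7.69)(9.81)/(7.69 + 0.9800) = 8.701 m/s².
T = 0.9800·a = 8.527 N.

T ≈ 8.53 N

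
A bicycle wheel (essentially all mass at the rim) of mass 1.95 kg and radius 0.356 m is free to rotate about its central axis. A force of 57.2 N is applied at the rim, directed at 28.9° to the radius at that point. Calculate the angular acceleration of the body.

α ≈ 39.8 rad/s²

I = MR² = (1.95)(0.356)² = 0.2471 kg·m².
Only the tangential component produces torque: τ = F R sinθ = (57.2)(0.356) sin 28.9° = 9.841 N·m.
From τ = Iα: α = 9.841/0.2471 = 39.82 rad/s².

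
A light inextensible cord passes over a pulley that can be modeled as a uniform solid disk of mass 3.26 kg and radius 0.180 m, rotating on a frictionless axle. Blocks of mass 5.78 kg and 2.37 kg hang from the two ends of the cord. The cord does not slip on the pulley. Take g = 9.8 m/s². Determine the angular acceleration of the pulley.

α ≈ 19.0 rad/s²

I = ½MR² = (1/2)(3.26)(0.180)² = 0.05281 kg·m².
Heavier block: m₁g − T₁ = m₁a. Lighter block: T₂ − m₂g = m₂a.
Pulley: (T₁ − T₂)R = Iα = I(a/R), so T₁ − T₂ = (I/R²)a = (1/2)M_p a = 1.630·a.
Adding the three: (m₁ − m₂)g = (m₁ + m₂ + 1.630)a, so a = (5.78 − 2.37)(9.8)/(5.78 + 2.37 + 1.630) = 3.417 m/s².
α = a/R = 3.417/0.180 = 18.98 rad/s².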